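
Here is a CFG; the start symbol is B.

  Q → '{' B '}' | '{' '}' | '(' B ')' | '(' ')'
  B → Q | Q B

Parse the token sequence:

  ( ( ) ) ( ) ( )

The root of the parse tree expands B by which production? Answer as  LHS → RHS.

[B [Q ( [B [Q ( )]] )] [B [Q ( )] [B [Q ( )]]]]

B → Q B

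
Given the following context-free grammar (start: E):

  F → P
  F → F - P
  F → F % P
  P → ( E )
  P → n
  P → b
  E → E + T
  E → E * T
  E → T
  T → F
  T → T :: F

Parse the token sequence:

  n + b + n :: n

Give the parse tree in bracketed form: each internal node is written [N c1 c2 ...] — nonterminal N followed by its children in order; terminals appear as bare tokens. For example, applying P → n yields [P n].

E
E + T
E + T + T
T + T + T
F + T + T
P + T + T
n + T + T
n + F + T
n + P + T
n + b + T
n + b + T :: F
n + b + F :: F
n + b + P :: F
n + b + n :: F
n + b + n :: P
n + b + n :: n

[E [E [E [T [F [P n]]]] + [T [F [P b]]]] + [T [T [F [P n]]] :: [F [P n]]]]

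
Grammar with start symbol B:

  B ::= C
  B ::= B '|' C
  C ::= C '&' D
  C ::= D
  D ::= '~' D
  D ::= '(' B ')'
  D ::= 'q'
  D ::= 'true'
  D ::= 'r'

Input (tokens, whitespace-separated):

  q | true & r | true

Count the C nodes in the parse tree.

[B [B [B [C [D q]]] | [C [C [D true]] & [D r]]] | [C [D true]]]

4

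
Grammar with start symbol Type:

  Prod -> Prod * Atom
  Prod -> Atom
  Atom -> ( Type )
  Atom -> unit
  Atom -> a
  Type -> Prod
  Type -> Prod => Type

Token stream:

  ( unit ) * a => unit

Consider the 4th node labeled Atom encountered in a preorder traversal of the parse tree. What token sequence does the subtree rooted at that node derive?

[Type [Prod [Prod [Atom ( [Type [Prod [Atom unit]]] )]] * [Atom a]] => [Type [Prod [Atom unit]]]]

unit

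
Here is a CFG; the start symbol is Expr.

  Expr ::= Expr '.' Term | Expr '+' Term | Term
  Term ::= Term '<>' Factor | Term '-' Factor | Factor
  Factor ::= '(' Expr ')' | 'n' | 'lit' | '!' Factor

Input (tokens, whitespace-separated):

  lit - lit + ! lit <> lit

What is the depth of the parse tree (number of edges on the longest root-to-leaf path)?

[Expr [Expr [Term [Term [Factor lit]] - [Factor lit]]] + [Term [Term [Factor ! [Factor lit]]] <> [Factor lit]]]

5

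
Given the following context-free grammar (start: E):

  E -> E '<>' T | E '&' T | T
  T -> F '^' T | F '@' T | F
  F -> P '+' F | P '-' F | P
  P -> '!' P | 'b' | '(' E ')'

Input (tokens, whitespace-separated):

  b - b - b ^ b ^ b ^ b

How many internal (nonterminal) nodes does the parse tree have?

17

[E [T [F [P b] - [F [P b] - [F [P b]]]] ^ [T [F [P b]] ^ [T [F [P b]] ^ [T [F [P b]]]]]]]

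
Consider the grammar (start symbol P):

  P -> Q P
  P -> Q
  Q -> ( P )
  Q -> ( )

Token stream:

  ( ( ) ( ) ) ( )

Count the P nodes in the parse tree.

[P [Q ( [P [Q ( )] [P [Q ( )]]] )] [P [Q ( )]]]

4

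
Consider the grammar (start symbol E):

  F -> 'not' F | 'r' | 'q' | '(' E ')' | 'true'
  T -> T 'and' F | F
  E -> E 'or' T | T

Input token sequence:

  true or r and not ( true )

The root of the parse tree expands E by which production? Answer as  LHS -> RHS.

E -> E 'or' T

[E [E [T [F true]]] or [T [T [F r]] and [F not [F ( [E [T [F true]]] )]]]]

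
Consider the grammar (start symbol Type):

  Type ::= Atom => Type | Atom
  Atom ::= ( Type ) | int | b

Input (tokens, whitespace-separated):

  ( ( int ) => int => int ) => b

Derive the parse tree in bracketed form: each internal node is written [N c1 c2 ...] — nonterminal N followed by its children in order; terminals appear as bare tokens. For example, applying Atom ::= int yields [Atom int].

Type
Atom => Type
( Type ) => Type
( Atom => Type ) => Type
( ( Type ) => Type ) => Type
( ( Atom ) => Type ) => Type
( ( int ) => Type ) => Type
( ( int ) => Atom => Type ) => Type
( ( int ) => int => Type ) => Type
( ( int ) => int => Atom ) => Type
( ( int ) => int => int ) => Type
( ( int ) => int => int ) => Atom
( ( int ) => int => int ) => b

[Type [Atom ( [Type [Atom ( [Type [Atom int]] )] => [Type [Atom int] => [Type [Atom int]]]] )] => [Type [Atom b]]]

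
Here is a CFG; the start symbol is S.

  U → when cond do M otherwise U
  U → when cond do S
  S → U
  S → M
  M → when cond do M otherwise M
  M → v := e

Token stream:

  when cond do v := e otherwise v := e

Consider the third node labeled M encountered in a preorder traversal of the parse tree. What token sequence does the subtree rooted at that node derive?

[S [M when cond do [M v := e] otherwise [M v := e]]]

v := e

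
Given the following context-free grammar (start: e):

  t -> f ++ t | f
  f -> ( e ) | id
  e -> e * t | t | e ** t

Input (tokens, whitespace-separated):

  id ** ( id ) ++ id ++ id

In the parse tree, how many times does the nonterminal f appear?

5

[e [e [t [f id]]] ** [t [f ( [e [t [f id]]] )] ++ [t [f id] ++ [t [f id]]]]]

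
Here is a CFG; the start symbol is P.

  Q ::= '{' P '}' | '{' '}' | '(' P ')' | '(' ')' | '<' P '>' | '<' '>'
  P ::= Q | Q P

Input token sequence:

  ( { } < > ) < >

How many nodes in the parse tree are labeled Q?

4

[P [Q ( [P [Q { }] [P [Q < >]]] )] [P [Q < >]]]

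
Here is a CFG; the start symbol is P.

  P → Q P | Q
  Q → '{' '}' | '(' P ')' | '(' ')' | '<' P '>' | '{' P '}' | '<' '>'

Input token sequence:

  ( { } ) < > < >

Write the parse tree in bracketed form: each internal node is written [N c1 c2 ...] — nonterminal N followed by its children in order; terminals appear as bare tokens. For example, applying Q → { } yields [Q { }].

[P [Q ( [P [Q { }]] )] [P [Q < >] [P [Q < >]]]]

P
Q P
( P ) P
( Q ) P
( { } ) P
( { } ) Q P
( { } ) < > P
( { } ) < > Q
( { } ) < > < >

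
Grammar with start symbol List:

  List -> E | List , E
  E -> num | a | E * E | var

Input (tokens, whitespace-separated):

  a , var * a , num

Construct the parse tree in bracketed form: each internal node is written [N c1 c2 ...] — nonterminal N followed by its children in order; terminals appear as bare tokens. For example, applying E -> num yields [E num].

List
List , E
List , E , E
E , E , E
a , E , E
a , E * E , E
a , var * E , E
a , var * a , E
a , var * a , num

[List [List [List [E a]] , [E [E var] * [E a]]] , [E num]]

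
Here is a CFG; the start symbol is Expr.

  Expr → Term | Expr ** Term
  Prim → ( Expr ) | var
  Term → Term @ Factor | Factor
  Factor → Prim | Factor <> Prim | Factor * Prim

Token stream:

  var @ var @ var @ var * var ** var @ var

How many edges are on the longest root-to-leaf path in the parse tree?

8

[Expr [Expr [Term [Term [Term [Term [Factor [Prim var]]] @ [Factor [Prim var]]] @ [Factor [Prim var]]] @ [Factor [Factor [Prim var]] * [Prim var]]]] ** [Term [Term [Factor [Prim var]]] @ [Factor [Prim var]]]]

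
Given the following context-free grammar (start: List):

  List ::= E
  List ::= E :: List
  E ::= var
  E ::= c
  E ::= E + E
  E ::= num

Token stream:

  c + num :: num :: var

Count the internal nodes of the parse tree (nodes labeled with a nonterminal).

[List [E [E c] + [E num]] :: [List [E num] :: [List [E var]]]]

8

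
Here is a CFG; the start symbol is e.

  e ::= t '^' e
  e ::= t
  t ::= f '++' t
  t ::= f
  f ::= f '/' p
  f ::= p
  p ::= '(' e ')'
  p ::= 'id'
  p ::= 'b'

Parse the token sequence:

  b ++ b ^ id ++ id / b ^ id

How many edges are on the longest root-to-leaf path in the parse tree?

[e [t [f [p b]] ++ [t [f [p b]]]] ^ [e [t [f [p id]] ++ [t [f [f [p id]] / [p b]]]] ^ [e [t [f [p id]]]]]]

7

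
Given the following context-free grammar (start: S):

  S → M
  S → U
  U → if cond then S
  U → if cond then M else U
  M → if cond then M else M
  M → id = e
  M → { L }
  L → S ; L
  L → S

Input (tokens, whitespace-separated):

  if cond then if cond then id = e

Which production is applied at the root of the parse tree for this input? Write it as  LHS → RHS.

[S [U if cond then [S [U if cond then [S [M id = e]]]]]]

S → U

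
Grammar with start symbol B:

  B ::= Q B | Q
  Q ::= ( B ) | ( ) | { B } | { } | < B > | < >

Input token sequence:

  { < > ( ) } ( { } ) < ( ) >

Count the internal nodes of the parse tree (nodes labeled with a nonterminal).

[B [Q { [B [Q < >] [B [Q ( )]]] }] [B [Q ( [B [Q { }]] )] [B [Q < [B [Q ( )]] >]]]]

14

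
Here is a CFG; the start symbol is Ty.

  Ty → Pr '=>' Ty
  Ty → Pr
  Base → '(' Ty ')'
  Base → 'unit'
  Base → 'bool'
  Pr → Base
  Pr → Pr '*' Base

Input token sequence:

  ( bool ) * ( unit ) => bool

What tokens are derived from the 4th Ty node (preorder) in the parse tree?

bool

[Ty [Pr [Pr [Base ( [Ty [Pr [Base bool]]] )]] * [Base ( [Ty [Pr [Base unit]]] )]] => [Ty [Pr [Base bool]]]]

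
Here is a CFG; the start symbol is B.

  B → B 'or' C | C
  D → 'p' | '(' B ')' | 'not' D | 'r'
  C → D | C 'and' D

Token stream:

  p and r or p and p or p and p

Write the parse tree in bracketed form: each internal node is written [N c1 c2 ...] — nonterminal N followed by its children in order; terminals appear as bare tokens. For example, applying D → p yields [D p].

[B [B [B [C [C [D p]] and [D r]]] or [C [C [D p]] and [D p]]] or [C [C [D p]] and [D p]]]

B
B or C
B or C or C
C or C or C
C and D or C or C
D and D or C or C
p and D or C or C
p and r or C or C
p and r or C and D or C
p and r or D and D or C
p and r or p and D or C
p and r or p and p or C
p and r or p and p or C and D
p and r or p and p or D and D
p and r or p and p or p and D
p and r or p and p or p and p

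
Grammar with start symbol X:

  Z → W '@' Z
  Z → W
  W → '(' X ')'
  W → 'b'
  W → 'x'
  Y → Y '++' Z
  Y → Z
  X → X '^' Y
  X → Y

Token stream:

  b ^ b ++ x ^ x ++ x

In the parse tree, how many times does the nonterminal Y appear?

5

[X [X [X [Y [Z [W b]]]] ^ [Y [Y [Z [W b]]] ++ [Z [W x]]]] ^ [Y [Y [Z [W x]]] ++ [Z [W x]]]]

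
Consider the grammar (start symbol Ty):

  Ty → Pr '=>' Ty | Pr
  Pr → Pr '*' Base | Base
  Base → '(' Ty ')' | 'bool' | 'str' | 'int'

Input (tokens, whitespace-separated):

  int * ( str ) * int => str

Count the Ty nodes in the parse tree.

[Ty [Pr [Pr [Pr [Base int]] * [Base ( [Ty [Pr [Base str]]] )]] * [Base int]] => [Ty [Pr [Base str]]]]

3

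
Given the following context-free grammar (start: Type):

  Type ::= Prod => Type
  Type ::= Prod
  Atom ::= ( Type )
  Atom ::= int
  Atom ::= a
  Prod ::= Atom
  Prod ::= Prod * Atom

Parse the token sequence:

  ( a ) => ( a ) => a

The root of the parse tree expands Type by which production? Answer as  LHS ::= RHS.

[Type [Prod [Atom ( [Type [Prod [Atom a]]] )]] => [Type [Prod [Atom ( [Type [Prod [Atom a]]] )]] => [Type [Prod [Atom a]]]]]

Type ::= Prod => Type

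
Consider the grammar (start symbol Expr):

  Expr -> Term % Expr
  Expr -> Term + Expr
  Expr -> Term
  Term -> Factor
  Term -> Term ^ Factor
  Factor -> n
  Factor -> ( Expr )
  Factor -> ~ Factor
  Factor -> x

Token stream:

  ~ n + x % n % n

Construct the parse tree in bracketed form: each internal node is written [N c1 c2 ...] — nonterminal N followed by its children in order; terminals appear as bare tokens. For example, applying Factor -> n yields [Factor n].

[Expr [Term [Factor ~ [Factor n]]] + [Expr [Term [Factor x]] % [Expr [Term [Factor n]] % [Expr [Term [Factor n]]]]]]

Expr
Term + Expr
Factor + Expr
~ Factor + Expr
~ n + Expr
~ n + Term % Expr
~ n + Factor % Expr
~ n + x % Expr
~ n + x % Term % Expr
~ n + x % Factor % Expr
~ n + x % n % Expr
~ n + x % n % Term
~ n + x % n % Factor
~ n + x % n % n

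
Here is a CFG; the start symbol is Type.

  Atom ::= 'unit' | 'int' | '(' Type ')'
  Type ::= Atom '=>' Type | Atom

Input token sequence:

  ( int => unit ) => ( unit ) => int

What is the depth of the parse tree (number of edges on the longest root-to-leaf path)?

5

[Type [Atom ( [Type [Atom int] => [Type [Atom unit]]] )] => [Type [Atom ( [Type [Atom unit]] )] => [Type [Atom int]]]]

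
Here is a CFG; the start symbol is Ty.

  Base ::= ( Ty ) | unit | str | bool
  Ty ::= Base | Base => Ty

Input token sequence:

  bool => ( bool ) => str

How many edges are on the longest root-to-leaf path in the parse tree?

5

[Ty [Base bool] => [Ty [Base ( [Ty [Base bool]] )] => [Ty [Base str]]]]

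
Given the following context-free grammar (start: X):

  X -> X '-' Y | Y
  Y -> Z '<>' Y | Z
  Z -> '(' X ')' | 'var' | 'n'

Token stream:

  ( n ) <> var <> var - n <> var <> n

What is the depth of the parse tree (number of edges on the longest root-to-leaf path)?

7

[X [X [Y [Z ( [X [Y [Z n]]] )] <> [Y [Z var] <> [Y [Z var]]]]] - [Y [Z n] <> [Y [Z var] <> [Y [Z n]]]]]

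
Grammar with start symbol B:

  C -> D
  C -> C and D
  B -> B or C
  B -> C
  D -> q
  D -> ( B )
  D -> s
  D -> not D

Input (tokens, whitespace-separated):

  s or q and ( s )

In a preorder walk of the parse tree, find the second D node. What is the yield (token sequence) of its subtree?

[B [B [C [D s]]] or [C [C [D q]] and [D ( [B [C [D s]]] )]]]

q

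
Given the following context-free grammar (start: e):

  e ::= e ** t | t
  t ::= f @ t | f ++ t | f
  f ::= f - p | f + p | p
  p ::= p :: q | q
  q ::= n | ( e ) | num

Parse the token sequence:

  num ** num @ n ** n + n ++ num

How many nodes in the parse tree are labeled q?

6

[e [e [e [t [f [p [q num]]]]] ** [t [f [p [q num]]] @ [t [f [p [q n]]]]]] ** [t [f [f [p [q n]]] + [p [q n]]] ++ [t [f [p [q num]]]]]]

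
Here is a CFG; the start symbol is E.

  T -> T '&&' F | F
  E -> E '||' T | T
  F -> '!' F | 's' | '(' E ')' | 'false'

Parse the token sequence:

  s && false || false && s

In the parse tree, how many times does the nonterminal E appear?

[E [E [T [T [F s]] && [F false]]] || [T [T [F false]] && [F s]]]

2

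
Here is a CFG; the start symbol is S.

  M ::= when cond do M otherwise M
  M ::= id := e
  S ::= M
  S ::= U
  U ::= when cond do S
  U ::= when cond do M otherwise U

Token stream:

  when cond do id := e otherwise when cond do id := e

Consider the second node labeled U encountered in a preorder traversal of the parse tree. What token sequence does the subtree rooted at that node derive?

when cond do id := e

[S [U when cond do [M id := e] otherwise [U when cond do [S [M id := e]]]]]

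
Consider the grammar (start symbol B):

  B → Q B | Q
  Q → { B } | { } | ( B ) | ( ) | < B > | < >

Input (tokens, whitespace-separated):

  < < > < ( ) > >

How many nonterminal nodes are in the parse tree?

[B [Q < [B [Q < >] [B [Q < [B [Q ( )]] >]]] >]]

8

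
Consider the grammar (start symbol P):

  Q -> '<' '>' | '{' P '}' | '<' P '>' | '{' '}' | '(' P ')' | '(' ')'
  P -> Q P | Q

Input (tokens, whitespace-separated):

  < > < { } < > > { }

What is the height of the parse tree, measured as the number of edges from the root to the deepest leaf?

[P [Q < >] [P [Q < [P [Q { }] [P [Q < >]]] >] [P [Q { }]]]]

6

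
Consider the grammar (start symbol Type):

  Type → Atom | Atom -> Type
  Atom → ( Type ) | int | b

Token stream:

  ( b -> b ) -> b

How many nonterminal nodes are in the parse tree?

8

[Type [Atom ( [Type [Atom b] -> [Type [Atom b]]] )] -> [Type [Atom b]]]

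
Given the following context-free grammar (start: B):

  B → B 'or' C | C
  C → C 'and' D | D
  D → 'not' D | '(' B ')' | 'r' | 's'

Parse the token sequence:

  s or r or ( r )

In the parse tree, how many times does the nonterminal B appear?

[B [B [B [C [D s]]] or [C [D r]]] or [C [D ( [B [C [D r]]] )]]]

4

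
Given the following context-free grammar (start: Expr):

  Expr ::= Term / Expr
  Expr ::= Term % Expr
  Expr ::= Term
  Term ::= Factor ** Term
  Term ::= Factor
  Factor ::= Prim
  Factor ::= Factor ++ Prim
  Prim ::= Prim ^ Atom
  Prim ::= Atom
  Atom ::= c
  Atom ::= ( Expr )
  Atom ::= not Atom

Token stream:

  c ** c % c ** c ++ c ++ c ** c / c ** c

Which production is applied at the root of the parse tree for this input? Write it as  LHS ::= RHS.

[Expr [Term [Factor [Prim [Atom c]]] ** [Term [Factor [Prim [Atom c]]]]] % [Expr [Term [Factor [Prim [Atom c]]] ** [Term [Factor [Factor [Factor [Prim [Atom c]]] ++ [Prim [Atom c]]] ++ [Prim [Atom c]]] ** [Term [Factor [Prim [Atom c]]]]]] / [Expr [Term [Factor [Prim [Atom c]]] ** [Term [Factor [Prim [Atom c]]]]]]]]

Expr ::= Term % Expr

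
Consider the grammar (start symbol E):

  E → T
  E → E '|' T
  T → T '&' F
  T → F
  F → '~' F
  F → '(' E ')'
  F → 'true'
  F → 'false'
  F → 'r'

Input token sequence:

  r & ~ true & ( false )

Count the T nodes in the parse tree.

4

[E [T [T [T [F r]] & [F ~ [F true]]] & [F ( [E [T [F false]]] )]]]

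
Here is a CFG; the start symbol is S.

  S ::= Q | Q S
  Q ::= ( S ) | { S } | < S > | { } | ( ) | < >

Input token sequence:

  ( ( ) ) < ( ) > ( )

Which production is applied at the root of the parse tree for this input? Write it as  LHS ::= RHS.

S ::= Q S

[S [Q ( [S [Q ( )]] )] [S [Q < [S [Q ( )]] >] [S [Q ( )]]]]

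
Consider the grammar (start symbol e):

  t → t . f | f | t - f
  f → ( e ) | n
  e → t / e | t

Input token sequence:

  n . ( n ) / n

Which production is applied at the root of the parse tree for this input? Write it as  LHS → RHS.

e → t / e

[e [t [t [f n]] . [f ( [e [t [f n]]] )]] / [e [t [f n]]]]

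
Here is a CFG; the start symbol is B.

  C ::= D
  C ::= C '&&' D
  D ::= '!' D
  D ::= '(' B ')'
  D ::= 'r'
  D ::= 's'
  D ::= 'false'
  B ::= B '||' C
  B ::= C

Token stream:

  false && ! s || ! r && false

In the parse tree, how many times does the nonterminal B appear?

2

[B [B [C [C [D false]] && [D ! [D s]]]] || [C [C [D ! [D r]]] && [D false]]]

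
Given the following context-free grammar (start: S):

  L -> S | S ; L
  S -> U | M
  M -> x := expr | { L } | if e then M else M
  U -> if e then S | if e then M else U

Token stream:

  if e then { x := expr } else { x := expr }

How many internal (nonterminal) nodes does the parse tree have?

10

[S [M if e then [M { [L [S [M x := expr]]] }] else [M { [L [S [M x := expr]]] }]]]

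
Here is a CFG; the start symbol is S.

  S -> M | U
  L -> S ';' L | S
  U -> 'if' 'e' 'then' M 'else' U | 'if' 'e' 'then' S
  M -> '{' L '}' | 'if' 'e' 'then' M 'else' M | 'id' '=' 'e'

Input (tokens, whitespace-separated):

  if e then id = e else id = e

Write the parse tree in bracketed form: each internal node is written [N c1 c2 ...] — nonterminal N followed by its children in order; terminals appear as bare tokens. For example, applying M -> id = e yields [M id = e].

[S [M if e then [M id = e] else [M id = e]]]

S
M
if e then M else M
if e then id = e else M
if e then id = e else id = e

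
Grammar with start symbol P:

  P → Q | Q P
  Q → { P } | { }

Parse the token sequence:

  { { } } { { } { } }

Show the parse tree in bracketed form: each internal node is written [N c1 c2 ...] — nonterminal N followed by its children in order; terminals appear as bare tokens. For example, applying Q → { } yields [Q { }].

[P [Q { [P [Q { }]] }] [P [Q { [P [Q { }] [P [Q { }]]] }]]]

P
Q P
{ P } P
{ Q } P
{ { } } P
{ { } } Q
{ { } } { P }
{ { } } { Q P }
{ { } } { { } P }
{ { } } { { } Q }
{ { } } { { } { } }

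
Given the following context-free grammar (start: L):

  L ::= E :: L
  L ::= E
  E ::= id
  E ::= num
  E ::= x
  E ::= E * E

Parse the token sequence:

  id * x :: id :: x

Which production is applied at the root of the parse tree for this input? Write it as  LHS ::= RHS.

L ::= E :: L

[L [E [E id] * [E x]] :: [L [E id] :: [L [E x]]]]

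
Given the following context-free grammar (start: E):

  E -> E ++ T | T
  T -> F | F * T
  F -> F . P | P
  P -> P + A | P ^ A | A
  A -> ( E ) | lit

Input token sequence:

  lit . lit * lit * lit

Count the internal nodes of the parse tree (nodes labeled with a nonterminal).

[E [T [F [F [P [A lit]]] . [P [A lit]]] * [T [F [P [A lit]]] * [T [F [P [A lit]]]]]]]

16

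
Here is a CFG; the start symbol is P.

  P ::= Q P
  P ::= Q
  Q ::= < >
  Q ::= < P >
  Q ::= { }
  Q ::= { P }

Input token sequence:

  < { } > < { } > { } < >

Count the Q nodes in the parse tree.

[P [Q < [P [Q { }]] >] [P [Q < [P [Q { }]] >] [P [Q { }] [P [Q < >]]]]]

6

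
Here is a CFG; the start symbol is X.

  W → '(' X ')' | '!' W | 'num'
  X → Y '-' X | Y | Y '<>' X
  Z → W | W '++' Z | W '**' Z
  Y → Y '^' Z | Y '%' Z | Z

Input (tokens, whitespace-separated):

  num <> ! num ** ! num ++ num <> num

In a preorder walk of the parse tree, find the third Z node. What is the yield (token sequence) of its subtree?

[X [Y [Z [W num]]] <> [X [Y [Z [W ! [W num]] ** [Z [W ! [W num]] ++ [Z [W num]]]]] <> [X [Y [Z [W num]]]]]]

! num ++ num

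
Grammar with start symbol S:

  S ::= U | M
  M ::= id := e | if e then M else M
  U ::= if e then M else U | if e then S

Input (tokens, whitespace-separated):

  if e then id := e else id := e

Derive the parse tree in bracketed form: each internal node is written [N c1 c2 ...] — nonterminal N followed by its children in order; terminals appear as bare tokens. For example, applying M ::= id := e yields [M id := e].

[S [M if e then [M id := e] else [M id := e]]]

S
M
if e then M else M
if e then id := e else M
if e then id := e else id := e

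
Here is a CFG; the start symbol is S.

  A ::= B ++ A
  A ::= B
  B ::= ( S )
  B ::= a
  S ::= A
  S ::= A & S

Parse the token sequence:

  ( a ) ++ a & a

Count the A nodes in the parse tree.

[S [A [B ( [S [A [B a]]] )] ++ [A [B a]]] & [S [A [B a]]]]

4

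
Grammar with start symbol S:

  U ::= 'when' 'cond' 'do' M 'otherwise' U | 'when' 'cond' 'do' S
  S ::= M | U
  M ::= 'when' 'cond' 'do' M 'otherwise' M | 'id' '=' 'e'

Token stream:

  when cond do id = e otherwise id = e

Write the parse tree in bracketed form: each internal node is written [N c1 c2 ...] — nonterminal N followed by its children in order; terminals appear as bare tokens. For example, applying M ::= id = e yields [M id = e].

[S [M when cond do [M id = e] otherwise [M id = e]]]

S
M
when cond do M otherwise M
when cond do id = e otherwise M
when cond do id = e otherwise id = e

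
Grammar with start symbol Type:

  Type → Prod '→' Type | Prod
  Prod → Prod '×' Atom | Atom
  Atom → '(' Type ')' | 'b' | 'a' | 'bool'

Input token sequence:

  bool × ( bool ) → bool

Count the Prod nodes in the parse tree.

[Type [Prod [Prod [Atom bool]] × [Atom ( [Type [Prod [Atom bool]]] )]] → [Type [Prod [Atom bool]]]]

4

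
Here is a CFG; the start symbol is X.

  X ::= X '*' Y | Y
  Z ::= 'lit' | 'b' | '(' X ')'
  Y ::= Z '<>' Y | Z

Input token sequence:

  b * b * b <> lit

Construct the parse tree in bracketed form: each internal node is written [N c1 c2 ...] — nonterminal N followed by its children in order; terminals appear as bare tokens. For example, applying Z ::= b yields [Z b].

X
X * Y
X * Y * Y
Y * Y * Y
Z * Y * Y
b * Y * Y
b * Z * Y
b * b * Y
b * b * Z <> Y
b * b * b <> Y
b * b * b <> Z
b * b * b <> lit

[X [X [X [Y [Z b]]] * [Y [Z b]]] * [Y [Z b] <> [Y [Z lit]]]]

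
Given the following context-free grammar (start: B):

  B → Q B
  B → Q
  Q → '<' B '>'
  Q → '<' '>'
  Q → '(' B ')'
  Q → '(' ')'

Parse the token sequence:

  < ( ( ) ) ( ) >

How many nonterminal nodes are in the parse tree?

[B [Q < [B [Q ( [B [Q ( )]] )] [B [Q ( )]]] >]]

8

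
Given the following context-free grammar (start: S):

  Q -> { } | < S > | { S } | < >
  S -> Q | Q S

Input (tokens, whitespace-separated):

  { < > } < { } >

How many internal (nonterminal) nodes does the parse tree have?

[S [Q { [S [Q < >]] }] [S [Q < [S [Q { }]] >]]]

8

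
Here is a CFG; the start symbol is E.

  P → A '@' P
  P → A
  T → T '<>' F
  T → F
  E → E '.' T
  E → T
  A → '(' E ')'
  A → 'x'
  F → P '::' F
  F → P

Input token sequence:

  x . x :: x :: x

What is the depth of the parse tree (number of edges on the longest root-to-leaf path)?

[E [E [T [F [P [A x]]]]] . [T [F [P [A x]] :: [F [P [A x]] :: [F [P [A x]]]]]]]

7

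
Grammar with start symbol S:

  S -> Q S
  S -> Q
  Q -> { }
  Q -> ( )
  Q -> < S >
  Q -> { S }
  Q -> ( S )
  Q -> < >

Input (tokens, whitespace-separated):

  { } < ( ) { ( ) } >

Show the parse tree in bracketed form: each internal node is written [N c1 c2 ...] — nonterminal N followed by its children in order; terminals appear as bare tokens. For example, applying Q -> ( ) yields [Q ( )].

[S [Q { }] [S [Q < [S [Q ( )] [S [Q { [S [Q ( )]] }]]] >]]]

S
Q S
{ } S
{ } Q
{ } < S >
{ } < Q S >
{ } < ( ) S >
{ } < ( ) Q >
{ } < ( ) { S } >
{ } < ( ) { Q } >
{ } < ( ) { ( ) } >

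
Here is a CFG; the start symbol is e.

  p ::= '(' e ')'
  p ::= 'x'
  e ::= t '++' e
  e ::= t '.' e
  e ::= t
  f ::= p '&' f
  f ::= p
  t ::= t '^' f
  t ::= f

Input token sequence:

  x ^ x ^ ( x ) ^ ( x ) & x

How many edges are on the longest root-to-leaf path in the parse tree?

9

[e [t [t [t [t [f [p x]]] ^ [f [p x]]] ^ [f [p ( [e [t [f [p x]]]] )]]] ^ [f [p ( [e [t [f [p x]]]] )] & [f [p x]]]]]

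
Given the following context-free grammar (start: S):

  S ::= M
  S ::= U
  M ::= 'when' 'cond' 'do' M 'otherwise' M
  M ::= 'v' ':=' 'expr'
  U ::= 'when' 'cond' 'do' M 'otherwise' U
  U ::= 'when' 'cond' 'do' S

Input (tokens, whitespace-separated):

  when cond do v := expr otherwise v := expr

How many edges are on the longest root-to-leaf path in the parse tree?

[S [M when cond do [M v := expr] otherwise [M v := expr]]]

3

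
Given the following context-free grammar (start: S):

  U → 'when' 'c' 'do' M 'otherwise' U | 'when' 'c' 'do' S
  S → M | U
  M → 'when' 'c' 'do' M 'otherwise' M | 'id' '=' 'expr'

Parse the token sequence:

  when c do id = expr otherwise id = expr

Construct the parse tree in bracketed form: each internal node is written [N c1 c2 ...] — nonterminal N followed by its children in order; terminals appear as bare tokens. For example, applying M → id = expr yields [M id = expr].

[S [M when c do [M id = expr] otherwise [M id = expr]]]

S
M
when c do M otherwise M
when c do id = expr otherwise M
when c do id = expr otherwise id = expr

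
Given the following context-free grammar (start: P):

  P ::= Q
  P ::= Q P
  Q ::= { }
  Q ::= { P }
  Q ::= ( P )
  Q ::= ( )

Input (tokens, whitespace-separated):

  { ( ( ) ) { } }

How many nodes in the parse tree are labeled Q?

4

[P [Q { [P [Q ( [P [Q ( )]] )] [P [Q { }]]] }]]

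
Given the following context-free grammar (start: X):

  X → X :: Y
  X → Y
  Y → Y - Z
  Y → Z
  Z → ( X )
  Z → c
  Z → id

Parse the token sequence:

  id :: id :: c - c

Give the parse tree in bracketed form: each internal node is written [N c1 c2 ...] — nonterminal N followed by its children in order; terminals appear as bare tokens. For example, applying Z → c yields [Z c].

X
X :: Y
X :: Y :: Y
Y :: Y :: Y
Z :: Y :: Y
id :: Y :: Y
id :: Z :: Y
id :: id :: Y
id :: id :: Y - Z
id :: id :: Z - Z
id :: id :: c - Z
id :: id :: c - c

[X [X [X [Y [Z id]]] :: [Y [Z id]]] :: [Y [Y [Z c]] - [Z c]]]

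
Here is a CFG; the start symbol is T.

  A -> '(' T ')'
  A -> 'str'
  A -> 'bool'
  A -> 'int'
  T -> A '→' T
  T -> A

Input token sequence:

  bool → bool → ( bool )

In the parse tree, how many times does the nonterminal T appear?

[T [A bool] → [T [A bool] → [T [A ( [T [A bool]] )]]]]

4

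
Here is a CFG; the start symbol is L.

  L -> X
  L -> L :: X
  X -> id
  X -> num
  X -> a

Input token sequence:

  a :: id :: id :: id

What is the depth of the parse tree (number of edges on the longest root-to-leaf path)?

5

[L [L [L [L [X a]] :: [X id]] :: [X id]] :: [X id]]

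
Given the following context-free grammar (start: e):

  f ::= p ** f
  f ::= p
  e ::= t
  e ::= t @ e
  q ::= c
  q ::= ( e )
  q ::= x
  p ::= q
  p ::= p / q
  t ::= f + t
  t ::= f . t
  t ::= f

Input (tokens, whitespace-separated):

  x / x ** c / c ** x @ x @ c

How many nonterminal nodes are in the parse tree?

25

[e [t [f [p [p [q x]] / [q x]] ** [f [p [p [q c]] / [q c]] ** [f [p [q x]]]]]] @ [e [t [f [p [q x]]]] @ [e [t [f [p [q c]]]]]]]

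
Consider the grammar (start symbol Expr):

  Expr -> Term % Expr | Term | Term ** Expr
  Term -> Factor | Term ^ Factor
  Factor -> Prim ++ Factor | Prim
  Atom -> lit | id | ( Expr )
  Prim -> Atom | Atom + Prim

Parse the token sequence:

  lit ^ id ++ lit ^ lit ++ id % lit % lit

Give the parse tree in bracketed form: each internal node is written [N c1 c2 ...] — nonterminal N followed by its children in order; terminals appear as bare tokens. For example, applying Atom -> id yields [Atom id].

[Expr [Term [Term [Term [Factor [Prim [Atom lit]]]] ^ [Factor [Prim [Atom id]] ++ [Factor [Prim [Atom lit]]]]] ^ [Factor [Prim [Atom lit]] ++ [Factor [Prim [Atom id]]]]] % [Expr [Term [Factor [Prim [Atom lit]]]] % [Expr [Term [Factor [Prim [Atom lit]]]]]]]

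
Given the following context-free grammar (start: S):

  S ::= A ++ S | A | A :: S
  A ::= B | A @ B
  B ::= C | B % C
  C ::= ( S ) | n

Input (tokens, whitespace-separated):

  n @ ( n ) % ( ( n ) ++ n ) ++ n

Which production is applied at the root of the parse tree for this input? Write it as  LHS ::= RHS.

S ::= A ++ S

[S [A [A [B [C n]]] @ [B [B [C ( [S [A [B [C n]]]] )]] % [C ( [S [A [B [C ( [S [A [B [C n]]]] )]]] ++ [S [A [B [C n]]]]] )]]] ++ [S [A [B [C n]]]]]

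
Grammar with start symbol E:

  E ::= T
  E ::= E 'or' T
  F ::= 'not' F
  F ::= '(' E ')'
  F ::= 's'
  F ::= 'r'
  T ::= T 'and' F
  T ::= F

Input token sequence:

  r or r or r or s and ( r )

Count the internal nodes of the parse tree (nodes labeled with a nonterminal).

17

[E [E [E [E [T [F r]]] or [T [F r]]] or [T [F r]]] or [T [T [F s]] and [F ( [E [T [F r]]] )]]]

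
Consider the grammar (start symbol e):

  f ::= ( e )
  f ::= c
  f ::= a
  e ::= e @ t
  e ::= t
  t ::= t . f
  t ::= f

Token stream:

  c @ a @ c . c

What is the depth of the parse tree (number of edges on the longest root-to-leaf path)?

[e [e [e [t [f c]]] @ [t [f a]]] @ [t [t [f c]] . [f c]]]

5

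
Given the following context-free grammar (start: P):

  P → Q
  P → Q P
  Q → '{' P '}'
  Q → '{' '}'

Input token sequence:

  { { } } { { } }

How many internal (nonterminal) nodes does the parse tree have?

8

[P [Q { [P [Q { }]] }] [P [Q { [P [Q { }]] }]]]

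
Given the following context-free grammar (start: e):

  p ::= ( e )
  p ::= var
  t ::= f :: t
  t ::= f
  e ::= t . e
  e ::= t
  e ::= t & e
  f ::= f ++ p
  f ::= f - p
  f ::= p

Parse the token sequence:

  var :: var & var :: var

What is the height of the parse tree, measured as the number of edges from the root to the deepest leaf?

[e [t [f [p var]] :: [t [f [p var]]]] & [e [t [f [p var]] :: [t [f [p var]]]]]]

6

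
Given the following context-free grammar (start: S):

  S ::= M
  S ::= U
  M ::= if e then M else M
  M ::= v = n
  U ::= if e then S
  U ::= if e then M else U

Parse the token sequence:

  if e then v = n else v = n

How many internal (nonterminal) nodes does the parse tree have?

4

[S [M if e then [M v = n] else [M v = n]]]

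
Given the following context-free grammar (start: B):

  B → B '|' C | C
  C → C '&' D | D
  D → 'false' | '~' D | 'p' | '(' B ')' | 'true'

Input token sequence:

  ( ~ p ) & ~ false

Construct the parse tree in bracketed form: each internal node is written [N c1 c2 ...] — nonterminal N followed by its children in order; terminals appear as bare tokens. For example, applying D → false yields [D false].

B
C
C & D
D & D
( B ) & D
( C ) & D
( D ) & D
( ~ D ) & D
( ~ p ) & D
( ~ p ) & ~ D
( ~ p ) & ~ false

[B [C [C [D ( [B [C [D ~ [D p]]]] )]] & [D ~ [D false]]]]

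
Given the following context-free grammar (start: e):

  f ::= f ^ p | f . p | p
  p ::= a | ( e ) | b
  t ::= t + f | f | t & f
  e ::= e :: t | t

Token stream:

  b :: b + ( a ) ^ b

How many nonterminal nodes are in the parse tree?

17

[e [e [t [f [p b]]]] :: [t [t [f [p b]]] + [f [f [p ( [e [t [f [p a]]]] )]] ^ [p b]]]]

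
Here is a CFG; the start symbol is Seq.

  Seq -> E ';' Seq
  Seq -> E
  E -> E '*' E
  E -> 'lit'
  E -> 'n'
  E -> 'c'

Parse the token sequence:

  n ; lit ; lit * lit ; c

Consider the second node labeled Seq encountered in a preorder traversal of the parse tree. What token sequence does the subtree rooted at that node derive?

[Seq [E n] ; [Seq [E lit] ; [Seq [E [E lit] * [E lit]] ; [Seq [E c]]]]]

lit ; lit * lit ; c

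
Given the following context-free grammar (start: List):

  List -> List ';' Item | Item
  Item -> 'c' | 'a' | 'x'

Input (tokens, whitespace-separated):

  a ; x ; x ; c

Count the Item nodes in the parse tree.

[List [List [List [List [Item a]] ; [Item x]] ; [Item x]] ; [Item c]]

4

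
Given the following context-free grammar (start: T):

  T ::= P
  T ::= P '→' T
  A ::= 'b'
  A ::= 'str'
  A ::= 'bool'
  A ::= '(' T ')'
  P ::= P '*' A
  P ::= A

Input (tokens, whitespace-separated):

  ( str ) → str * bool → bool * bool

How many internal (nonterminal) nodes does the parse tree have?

16

[T [P [A ( [T [P [A str]]] )]] → [T [P [P [A str]] * [A bool]] → [T [P [P [A bool]] * [A bool]]]]]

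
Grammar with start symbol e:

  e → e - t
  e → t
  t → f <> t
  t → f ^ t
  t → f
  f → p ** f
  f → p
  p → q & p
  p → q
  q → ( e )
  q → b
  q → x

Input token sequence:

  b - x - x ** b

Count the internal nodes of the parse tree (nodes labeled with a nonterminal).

[e [e [e [t [f [p [q b]]]]] - [t [f [p [q x]]]]] - [t [f [p [q x]] ** [f [p [q b]]]]]]

18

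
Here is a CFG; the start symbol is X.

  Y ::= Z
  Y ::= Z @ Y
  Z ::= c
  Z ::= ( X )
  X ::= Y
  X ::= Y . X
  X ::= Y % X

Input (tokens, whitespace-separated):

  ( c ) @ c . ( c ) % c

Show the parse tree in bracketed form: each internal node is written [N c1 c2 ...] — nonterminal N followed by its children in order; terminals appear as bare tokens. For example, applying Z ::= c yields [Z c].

X
Y . X
Z @ Y . X
( X ) @ Y . X
( Y ) @ Y . X
( Z ) @ Y . X
( c ) @ Y . X
( c ) @ Z . X
( c ) @ c . X
( c ) @ c . Y % X
( c ) @ c . Z % X
( c ) @ c . ( X ) % X
( c ) @ c . ( Y ) % X
( c ) @ c . ( Z ) % X
( c ) @ c . ( c ) % X
( c ) @ c . ( c ) % Y
( c ) @ c . ( c ) % Z
( c ) @ c . ( c ) % c

[X [Y [Z ( [X [Y [Z c]]] )] @ [Y [Z c]]] . [X [Y [Z ( [X [Y [Z c]]] )]] % [X [Y [Z c]]]]]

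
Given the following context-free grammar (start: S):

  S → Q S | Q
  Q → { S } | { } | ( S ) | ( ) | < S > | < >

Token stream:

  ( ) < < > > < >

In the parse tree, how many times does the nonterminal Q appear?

4

[S [Q ( )] [S [Q < [S [Q < >]] >] [S [Q < >]]]]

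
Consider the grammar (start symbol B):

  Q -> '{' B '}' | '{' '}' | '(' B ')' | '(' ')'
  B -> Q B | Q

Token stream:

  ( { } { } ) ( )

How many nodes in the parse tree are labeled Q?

4

[B [Q ( [B [Q { }] [B [Q { }]]] )] [B [Q ( )]]]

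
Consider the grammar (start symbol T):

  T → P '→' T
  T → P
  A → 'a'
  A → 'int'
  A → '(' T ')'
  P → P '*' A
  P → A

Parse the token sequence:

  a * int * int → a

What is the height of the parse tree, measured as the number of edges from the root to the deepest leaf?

[T [P [P [P [A a]] * [A int]] * [A int]] → [T [P [A a]]]]

5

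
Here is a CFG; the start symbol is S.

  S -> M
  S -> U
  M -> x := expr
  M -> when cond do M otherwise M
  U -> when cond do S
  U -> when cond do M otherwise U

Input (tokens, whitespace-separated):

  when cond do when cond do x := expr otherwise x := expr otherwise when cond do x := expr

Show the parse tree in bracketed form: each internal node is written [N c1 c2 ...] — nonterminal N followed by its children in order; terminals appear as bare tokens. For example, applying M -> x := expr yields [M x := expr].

[S [U when cond do [M when cond do [M x := expr] otherwise [M x := expr]] otherwise [U when cond do [S [M x := expr]]]]]

S
U
when cond do M otherwise U
when cond do when cond do M otherwise M otherwise U
when cond do when cond do x := expr otherwise M otherwise U
when cond do when cond do x := expr otherwise x := expr otherwise U
when cond do when cond do x := expr otherwise x := expr otherwise when cond do S
when cond do when cond do x := expr otherwise x := expr otherwise when cond do M
when cond do when cond do x := expr otherwise x := expr otherwise when cond do x := expr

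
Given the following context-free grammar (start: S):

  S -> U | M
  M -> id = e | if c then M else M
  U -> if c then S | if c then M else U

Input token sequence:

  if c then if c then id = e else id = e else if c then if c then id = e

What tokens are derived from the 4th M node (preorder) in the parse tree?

[S [U if c then [M if c then [M id = e] else [M id = e]] else [U if c then [S [U if c then [S [M id = e]]]]]]]

id = e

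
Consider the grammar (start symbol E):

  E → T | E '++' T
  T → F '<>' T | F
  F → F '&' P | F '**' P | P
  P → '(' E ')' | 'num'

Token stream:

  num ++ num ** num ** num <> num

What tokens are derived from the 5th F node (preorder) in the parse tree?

[E [E [T [F [P num]]]] ++ [T [F [F [F [P num]] ** [P num]] ** [P num]] <> [T [F [P num]]]]]

num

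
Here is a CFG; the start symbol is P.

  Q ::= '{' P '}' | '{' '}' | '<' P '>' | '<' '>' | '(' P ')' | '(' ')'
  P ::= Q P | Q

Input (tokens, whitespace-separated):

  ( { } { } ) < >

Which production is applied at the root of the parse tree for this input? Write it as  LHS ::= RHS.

[P [Q ( [P [Q { }] [P [Q { }]]] )] [P [Q < >]]]

P ::= Q P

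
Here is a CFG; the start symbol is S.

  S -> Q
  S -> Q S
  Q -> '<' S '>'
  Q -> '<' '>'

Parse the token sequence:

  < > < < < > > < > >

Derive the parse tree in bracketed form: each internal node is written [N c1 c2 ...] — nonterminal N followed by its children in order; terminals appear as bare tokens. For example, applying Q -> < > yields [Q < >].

[S [Q < >] [S [Q < [S [Q < [S [Q < >]] >] [S [Q < >]]] >]]]

S
Q S
< > S
< > Q
< > < S >
< > < Q S >
< > < < S > S >
< > < < Q > S >
< > < < < > > S >
< > < < < > > Q >
< > < < < > > < > >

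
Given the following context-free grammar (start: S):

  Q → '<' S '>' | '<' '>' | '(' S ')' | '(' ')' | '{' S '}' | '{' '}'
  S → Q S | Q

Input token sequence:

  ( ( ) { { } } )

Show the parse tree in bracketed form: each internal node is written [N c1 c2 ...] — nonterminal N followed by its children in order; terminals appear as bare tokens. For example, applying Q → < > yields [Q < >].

S
Q
( S )
( Q S )
( ( ) S )
( ( ) Q )
( ( ) { S } )
( ( ) { Q } )
( ( ) { { } } )

[S [Q ( [S [Q ( )] [S [Q { [S [Q { }]] }]]] )]]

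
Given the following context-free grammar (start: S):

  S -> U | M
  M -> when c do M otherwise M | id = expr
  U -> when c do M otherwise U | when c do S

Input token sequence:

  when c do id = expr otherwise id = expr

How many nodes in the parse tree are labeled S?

1

[S [M when c do [M id = expr] otherwise [M id = expr]]]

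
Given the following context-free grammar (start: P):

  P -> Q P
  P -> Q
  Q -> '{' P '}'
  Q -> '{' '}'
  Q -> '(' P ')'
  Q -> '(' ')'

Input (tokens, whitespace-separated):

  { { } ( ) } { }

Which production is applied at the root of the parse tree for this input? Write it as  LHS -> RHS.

[P [Q { [P [Q { }] [P [Q ( )]]] }] [P [Q { }]]]

P -> Q P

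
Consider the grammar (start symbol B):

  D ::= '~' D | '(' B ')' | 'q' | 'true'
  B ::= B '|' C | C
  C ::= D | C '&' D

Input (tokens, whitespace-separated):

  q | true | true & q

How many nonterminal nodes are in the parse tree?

11

[B [B [B [C [D q]]] | [C [D true]]] | [C [C [D true]] & [D q]]]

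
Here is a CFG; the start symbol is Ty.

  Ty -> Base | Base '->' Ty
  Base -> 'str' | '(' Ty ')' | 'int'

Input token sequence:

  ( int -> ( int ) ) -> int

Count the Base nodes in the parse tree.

[Ty [Base ( [Ty [Base int] -> [Ty [Base ( [Ty [Base int]] )]]] )] -> [Ty [Base int]]]

5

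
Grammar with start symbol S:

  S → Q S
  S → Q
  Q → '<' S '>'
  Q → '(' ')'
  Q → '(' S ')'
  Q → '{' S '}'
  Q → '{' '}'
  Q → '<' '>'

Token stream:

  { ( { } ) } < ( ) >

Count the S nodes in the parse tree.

[S [Q { [S [Q ( [S [Q { }]] )]] }] [S [Q < [S [Q ( )]] >]]]

5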